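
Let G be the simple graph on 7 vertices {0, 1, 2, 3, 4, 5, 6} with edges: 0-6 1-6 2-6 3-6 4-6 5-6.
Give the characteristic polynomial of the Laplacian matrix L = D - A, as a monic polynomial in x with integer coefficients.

x^7 - 12x^6 + 45x^5 - 80x^4 + 75x^3 - 36x^2 + 7x

With the vertex order [0, 1, 2, 3, 4, 5, 6], the degrees are [1, 1, 1, 1, 1, 1, 6], giving D = diag(1, 1, 1, 1, 1, 1, 6) and L = D - A. The eigenvalues of L are [0, 1, 1, 1, 1, 1, 7]; the characteristic polynomial is the product of (x - lambda_i), which multiplies out to x^7 - 12x^6 + 45x^5 - 80x^4 + 75x^3 - 36x^2 + 7x. The coefficient of x^6 equals -trace(L) = -12, matching the sum of degrees.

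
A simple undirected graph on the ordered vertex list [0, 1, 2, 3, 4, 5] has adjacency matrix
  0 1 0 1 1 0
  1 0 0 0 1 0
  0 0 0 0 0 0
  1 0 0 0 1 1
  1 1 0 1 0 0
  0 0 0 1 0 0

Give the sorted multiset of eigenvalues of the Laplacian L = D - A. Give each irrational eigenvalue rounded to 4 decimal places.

Reading degrees in the order [0, 1, 2, 3, 4, 5] gives [3, 2, 0, 3, 3, 1]; set D = diag(3, 2, 0, 3, 3, 1) and form L = D - A. Since every row of L sums to 0, the all-ones vector is in the kernel and 0 is an eigenvalue. The 2 zero eigenvalues correspond to the 2 connected components. There are 2 zeros in the spectrum, matching the 2 components.

[0, 0, 0.8299, 2.6889, 4, 4.4812]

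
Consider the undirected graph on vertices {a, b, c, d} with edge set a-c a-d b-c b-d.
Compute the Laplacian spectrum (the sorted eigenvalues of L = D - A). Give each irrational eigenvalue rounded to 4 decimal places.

Each diagonal entry of L is the vertex degree and each off-diagonal entry is -1 where an edge is present, 0 otherwise; in the order [a, b, c, d] the diagonal is [2, 2, 2, 2]. L is symmetric positive semidefinite, so every eigenvalue is real and nonnegative. The single zero eigenvalue shows the graph is connected. There is one zero in the spectrum, matching the 1 component.

[0, 2, 2, 4]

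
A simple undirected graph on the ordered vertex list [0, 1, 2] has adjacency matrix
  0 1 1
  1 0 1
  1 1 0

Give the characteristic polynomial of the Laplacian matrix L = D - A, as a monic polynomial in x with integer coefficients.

x^3 - 6x^2 + 9x

Reading degrees in the order [0, 1, 2] gives [2, 2, 2]; set D = diag(2, 2, 2) and form L = D - A. The eigenvalues of L are [0, 3, 3]; the characteristic polynomial is the product of (x - lambda_i), which multiplies out to x^3 - 6x^2 + 9x. The coefficient of x^2 equals -trace(L) = -6, matching the sum of degrees. By the matrix-tree theorem the graph has (1/3) * product of the nonzero eigenvalues = 3 spanning trees. The largest eigenvalue, 3, is at most the vertex count 3.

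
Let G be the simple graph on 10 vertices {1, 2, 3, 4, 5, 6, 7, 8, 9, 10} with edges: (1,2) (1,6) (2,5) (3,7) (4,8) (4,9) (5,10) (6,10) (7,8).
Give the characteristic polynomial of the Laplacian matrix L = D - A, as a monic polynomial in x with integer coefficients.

x^10 - 18x^9 + 136x^8 - 560x^7 + 1365x^6 - 2000x^5 + 1700x^4 - 750x^3 + 125x^2

Reading degrees in the order [1, 2, 3, 4, 5, 6, 7, 8, 9, 10] gives [2, 2, 1, 2, 2, 2, 2, 2, 1, 2]; set D = diag(2, 2, 1, 2, 2, 2, 2, 2, 1, 2) and form L = D - A. L has integer entries, so p(x) = det(xI - L) has integer coefficients. Expanding the determinant yields x^10 - 18x^9 + 136x^8 - 560x^7 + 1365x^6 - 2000x^5 + 1700x^4 - 750x^3 + 125x^2. The constant term is 0 because L is singular (the all-ones vector lies in its kernel). The eigenvalues sum to 18, which equals trace(L) = 2|E|.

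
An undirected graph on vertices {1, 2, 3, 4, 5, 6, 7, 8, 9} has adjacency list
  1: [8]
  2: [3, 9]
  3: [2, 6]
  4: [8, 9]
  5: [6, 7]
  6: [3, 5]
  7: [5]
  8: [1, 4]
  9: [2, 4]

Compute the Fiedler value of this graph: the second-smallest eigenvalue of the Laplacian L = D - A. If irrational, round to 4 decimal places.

Reading degrees in the order [1, 2, 3, 4, 5, 6, 7, 8, 9] gives [1, 2, 2, 2, 2, 2, 1, 2, 2]; set D = diag(1, 2, 2, 2, 2, 2, 1, 2, 2) and form L = D - A. The sorted Laplacian eigenvalues are [0, 0.1206, 0.4679, 1, 1.6527, 2.3473, 3, 3.5321, 3.8794]; the algebraic connectivity is the second entry, 0.1206. By the matrix-tree theorem the graph has (1/9) * product of the nonzero eigenvalues = 1 spanning tree. The eigenvalues sum to 16, which equals trace(L) = 2|E|.

0.1206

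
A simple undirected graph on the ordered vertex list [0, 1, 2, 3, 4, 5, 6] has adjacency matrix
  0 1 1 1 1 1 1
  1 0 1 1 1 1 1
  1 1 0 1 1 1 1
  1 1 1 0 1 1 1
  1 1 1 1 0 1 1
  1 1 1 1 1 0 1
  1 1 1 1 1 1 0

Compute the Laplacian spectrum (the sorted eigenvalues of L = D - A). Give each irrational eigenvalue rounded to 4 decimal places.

With the vertex order [0, 1, 2, 3, 4, 5, 6], the degrees are [6, 6, 6, 6, 6, 6, 6], giving D = diag(6, 6, 6, 6, 6, 6, 6) and L = D - A. Diagonalising L (or applying a numerical eigensolver to the 7x7 matrix) gives the spectrum above. The single zero eigenvalue shows the graph is connected. The largest eigenvalue, 7, is at most the vertex count 7.

[0, 7, 7, 7, 7, 7, 7]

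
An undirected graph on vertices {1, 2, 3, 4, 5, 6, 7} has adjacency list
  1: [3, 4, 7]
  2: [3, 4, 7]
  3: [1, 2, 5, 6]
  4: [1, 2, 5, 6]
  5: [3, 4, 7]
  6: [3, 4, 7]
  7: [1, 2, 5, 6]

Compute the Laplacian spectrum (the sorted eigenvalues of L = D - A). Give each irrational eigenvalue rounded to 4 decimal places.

[0, 3, 3, 3, 4, 4, 7]

With the vertex order [1, 2, 3, 4, 5, 6, 7], the degrees are [3, 3, 4, 4, 3, 3, 4], giving D = diag(3, 3, 4, 4, 3, 3, 4) and L = D - A. L is symmetric positive semidefinite, so every eigenvalue is real and nonnegative. The single zero eigenvalue shows the graph is connected. There is one zero in the spectrum, matching the 1 component.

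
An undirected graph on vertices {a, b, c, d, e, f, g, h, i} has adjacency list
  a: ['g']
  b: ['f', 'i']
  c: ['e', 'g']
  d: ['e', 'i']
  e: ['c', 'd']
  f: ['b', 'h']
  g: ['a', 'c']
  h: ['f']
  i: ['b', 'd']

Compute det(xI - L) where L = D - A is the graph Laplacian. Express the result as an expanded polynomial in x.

x^9 - 16x^8 + 105x^7 - 364x^6 + 715x^5 - 792x^4 + 462x^3 - 120x^2 + 9x

Reading degrees in the order [a, b, c, d, e, f, g, h, i] gives [1, 2, 2, 2, 2, 2, 2, 1, 2]; set D = diag(1, 2, 2, 2, 2, 2, 2, 1, 2) and form L = D - A. Computing det(xI - L) by cofactor expansion (or equivalently via sum-over-permutations) gives x^9 - 16x^8 + 105x^7 - 364x^6 + 715x^5 - 792x^4 + 462x^3 - 120x^2 + 9x. The constant term is 0 because L is singular (the all-ones vector lies in its kernel). By the matrix-tree theorem the graph has (1/9) * product of the nonzero eigenvalues = 1 spanning tree.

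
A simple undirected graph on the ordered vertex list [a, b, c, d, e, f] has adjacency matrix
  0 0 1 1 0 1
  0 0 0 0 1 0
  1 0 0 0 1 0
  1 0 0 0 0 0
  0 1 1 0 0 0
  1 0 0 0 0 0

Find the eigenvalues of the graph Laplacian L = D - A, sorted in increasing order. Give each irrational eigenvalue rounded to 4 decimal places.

Each diagonal entry of L is the vertex degree and each off-diagonal entry is -1 where an edge is present, 0 otherwise; in the order [a, b, c, d, e, f] the diagonal is [3, 1, 2, 1, 2, 1]. Since every row of L sums to 0, the all-ones vector is in the kernel and 0 is an eigenvalue.

[0, 0.3249, 1, 1.4608, 3, 4.2143]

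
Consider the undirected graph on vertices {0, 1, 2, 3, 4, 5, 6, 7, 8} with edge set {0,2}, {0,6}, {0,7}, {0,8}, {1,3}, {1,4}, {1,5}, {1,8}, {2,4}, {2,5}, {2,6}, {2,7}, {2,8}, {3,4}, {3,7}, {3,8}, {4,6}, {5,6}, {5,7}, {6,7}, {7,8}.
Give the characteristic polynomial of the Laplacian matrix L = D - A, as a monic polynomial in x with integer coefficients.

Each diagonal entry of L is the vertex degree and each off-diagonal entry is -1 where an edge is present, 0 otherwise; in the order [0, 1, 2, 3, 4, 5, 6, 7, 8] the diagonal is [4, 4, 6, 4, 4, 4, 5, 6, 5]. Computing det(xI - L) by cofactor expansion (or equivalently via sum-over-permutations) gives x^9 - 42x^8 + 760x^7 - 7732x^6 + 48329x^5 - 189872x^4 + 457453x^3 - 617354x^2 + 356949x. Since p(0) = det(-L) = 0, x divides p(x). There is one zero in the spectrum, matching the 1 component. By the matrix-tree theorem the graph has (1/9) * product of the nonzero eigenvalues = 39661 spanning trees.

x^9 - 42x^8 + 760x^7 - 7732x^6 + 48329x^5 - 189872x^4 + 457453x^3 - 617354x^2 + 356949x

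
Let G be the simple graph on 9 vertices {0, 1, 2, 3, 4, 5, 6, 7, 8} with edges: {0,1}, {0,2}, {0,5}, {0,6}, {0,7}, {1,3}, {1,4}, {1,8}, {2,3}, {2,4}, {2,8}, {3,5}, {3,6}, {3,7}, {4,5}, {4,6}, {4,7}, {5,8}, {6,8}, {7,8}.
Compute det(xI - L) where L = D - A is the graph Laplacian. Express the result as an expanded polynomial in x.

x^9 - 40x^8 + 690x^7 - 6720x^6 + 40485x^5 - 154704x^4 + 366560x^3 - 492800x^2 + 288000x

Reading degrees in the order [0, 1, 2, 3, 4, 5, 6, 7, 8] gives [5, 4, 4, 5, 5, 4, 4, 4, 5]; set D = diag(5, 4, 4, 5, 5, 4, 4, 4, 5) and form L = D - A. Computing det(xI - L) by cofactor expansion (or equivalently via sum-over-permutations) gives x^9 - 40x^8 + 690x^7 - 6720x^6 + 40485x^5 - 154704x^4 + 366560x^3 - 492800x^2 + 288000x. Since p(0) = det(-L) = 0, x divides p(x). The largest eigenvalue, 9, is at most the vertex count 9. There is one zero in the spectrum, matching the 1 component.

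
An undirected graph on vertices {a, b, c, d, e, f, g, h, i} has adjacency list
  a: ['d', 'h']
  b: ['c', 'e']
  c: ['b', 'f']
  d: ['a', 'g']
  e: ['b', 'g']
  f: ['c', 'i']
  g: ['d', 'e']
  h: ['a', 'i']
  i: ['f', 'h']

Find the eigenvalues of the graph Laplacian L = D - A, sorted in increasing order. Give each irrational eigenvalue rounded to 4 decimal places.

Reading degrees in the order [a, b, c, d, e, f, g, h, i] gives [2, 2, 2, 2, 2, 2, 2, 2, 2]; set D = diag(2, 2, 2, 2, 2, 2, 2, 2, 2) and form L = D - A. Since every row of L sums to 0, the all-ones vector is in the kernel and 0 is an eigenvalue. The single zero eigenvalue shows the graph is connected. The largest eigenvalue, 3.8794, is at most the vertex count 9.

[0, 0.4679, 0.4679, 1.6527, 1.6527, 3, 3, 3.8794, 3.8794]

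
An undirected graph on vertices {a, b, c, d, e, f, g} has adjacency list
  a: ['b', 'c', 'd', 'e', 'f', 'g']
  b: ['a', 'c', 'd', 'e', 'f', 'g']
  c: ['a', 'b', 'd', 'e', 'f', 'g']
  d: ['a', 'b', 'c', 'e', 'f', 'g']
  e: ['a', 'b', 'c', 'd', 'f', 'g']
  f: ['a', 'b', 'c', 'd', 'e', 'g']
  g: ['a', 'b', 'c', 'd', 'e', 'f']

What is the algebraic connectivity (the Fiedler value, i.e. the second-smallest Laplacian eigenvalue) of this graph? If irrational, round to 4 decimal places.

7

Each diagonal entry of L is the vertex degree and each off-diagonal entry is -1 where an edge is present, 0 otherwise; in the order [a, b, c, d, e, f, g] the diagonal is [6, 6, 6, 6, 6, 6, 6]. The smallest Laplacian eigenvalue is always 0. The next one, lambda_2 = 7, measures how hard the graph is to disconnect: larger values mean better connectivity. There is one zero in the spectrum, matching the 1 component.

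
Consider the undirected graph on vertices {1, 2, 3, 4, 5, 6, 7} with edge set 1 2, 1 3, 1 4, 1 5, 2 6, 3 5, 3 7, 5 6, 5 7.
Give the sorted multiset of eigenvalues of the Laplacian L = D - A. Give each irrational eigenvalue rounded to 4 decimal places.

Each diagonal entry of L is the vertex degree and each off-diagonal entry is -1 where an edge is present, 0 otherwise; in the order [1, 2, 3, 4, 5, 6, 7] the diagonal is [4, 2, 3, 1, 4, 2, 2]. Diagonalising L (or applying a numerical eigensolver to the 7x7 matrix) gives the spectrum above. The single zero eigenvalue shows the graph is connected. There is one zero in the spectrum, matching the 1 component.

[0, 0.8472, 1.1115, 2.6205, 3.1507, 4.6277, 5.6425]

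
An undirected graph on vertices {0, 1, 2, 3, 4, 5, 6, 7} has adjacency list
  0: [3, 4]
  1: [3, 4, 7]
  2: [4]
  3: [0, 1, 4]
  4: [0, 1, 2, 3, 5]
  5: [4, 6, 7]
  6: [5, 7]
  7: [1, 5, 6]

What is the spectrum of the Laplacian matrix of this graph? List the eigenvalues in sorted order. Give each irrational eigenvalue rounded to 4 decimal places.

[0, 0.7028, 1.0844, 2.3307, 3.3968, 3.6738, 4.5636, 6.2479]

Each diagonal entry of L is the vertex degree and each off-diagonal entry is -1 where an edge is present, 0 otherwise; in the order [0, 1, 2, 3, 4, 5, 6, 7] the diagonal is [2, 3, 1, 3, 5, 3, 2, 3]. Diagonalising L (or applying a numerical eigensolver to the 8x8 matrix) gives the spectrum above. The single zero eigenvalue shows the graph is connected. The eigenvalues sum to 22, which equals trace(L) = 2|E|.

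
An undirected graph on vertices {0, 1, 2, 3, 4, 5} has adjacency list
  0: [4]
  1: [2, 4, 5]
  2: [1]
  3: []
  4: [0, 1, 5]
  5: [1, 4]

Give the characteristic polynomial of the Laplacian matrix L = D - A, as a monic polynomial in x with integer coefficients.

x^6 - 10x^5 + 33x^4 - 40x^3 + 15x^2

With the vertex order [0, 1, 2, 3, 4, 5], the degrees are [1, 3, 1, 0, 3, 2], giving D = diag(1, 3, 1, 0, 3, 2) and L = D - A. Computing det(xI - L) by cofactor expansion (or equivalently via sum-over-permutations) gives x^6 - 10x^5 + 33x^4 - 40x^3 + 15x^2. Since p(0) = det(-L) = 0, x divides p(x). There are 2 zeros in the spectrum, matching the 2 components. The eigenvalues sum to 10, which equals trace(L) = 2|E|.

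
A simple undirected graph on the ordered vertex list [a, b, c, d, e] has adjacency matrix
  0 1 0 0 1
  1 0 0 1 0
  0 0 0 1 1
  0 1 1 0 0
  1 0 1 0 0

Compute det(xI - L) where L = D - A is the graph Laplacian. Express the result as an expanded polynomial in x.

With the vertex order [a, b, c, d, e], the degrees are [2, 2, 2, 2, 2], giving D = diag(2, 2, 2, 2, 2) and L = D - A. Computing det(xI - L) by cofactor expansion (or equivalently via sum-over-permutations) gives x^5 - 10x^4 + 35x^3 - 50x^2 + 25x. The coefficient of x^4 equals -trace(L) = -10, matching the sum of degrees. The largest eigenvalue, 3.6180, is at most the vertex count 5.

x^5 - 10x^4 + 35x^3 - 50x^2 + 25x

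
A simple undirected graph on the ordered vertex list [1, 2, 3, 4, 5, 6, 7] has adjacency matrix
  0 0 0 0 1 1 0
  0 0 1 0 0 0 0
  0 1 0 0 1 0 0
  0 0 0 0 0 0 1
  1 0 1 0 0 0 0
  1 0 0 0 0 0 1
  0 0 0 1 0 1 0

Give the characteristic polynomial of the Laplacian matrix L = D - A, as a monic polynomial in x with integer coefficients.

x^7 - 12x^6 + 55x^5 - 120x^4 + 126x^3 - 56x^2 + 7x

With the vertex order [1, 2, 3, 4, 5, 6, 7], the degrees are [2, 1, 2, 1, 2, 2, 2], giving D = diag(2, 1, 2, 1, 2, 2, 2) and L = D - A. Computing det(xI - L) by cofactor expansion (or equivalently via sum-over-permutations) gives x^7 - 12x^6 + 55x^5 - 120x^4 + 126x^3 - 56x^2 + 7x. The constant term is 0 because L is singular (the all-ones vector lies in its kernel).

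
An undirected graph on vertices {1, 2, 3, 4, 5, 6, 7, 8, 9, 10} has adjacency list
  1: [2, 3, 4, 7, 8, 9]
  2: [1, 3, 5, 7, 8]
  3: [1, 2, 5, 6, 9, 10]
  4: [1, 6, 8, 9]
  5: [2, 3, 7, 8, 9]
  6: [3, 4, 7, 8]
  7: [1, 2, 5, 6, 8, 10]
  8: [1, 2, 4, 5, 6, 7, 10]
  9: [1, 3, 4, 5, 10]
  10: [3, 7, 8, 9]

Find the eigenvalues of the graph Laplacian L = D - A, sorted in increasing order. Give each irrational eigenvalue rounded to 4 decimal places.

[0, 3.1764, 3.7339, 4.0382, 5, 5.6087, 6.4368, 7.2217, 7.7745, 9.0097]

With the vertex order [1, 2, 3, 4, 5, 6, 7, 8, 9, 10], the degrees are [6, 5, 6, 4, 5, 4, 6, 7, 5, 4], giving D = diag(6, 5, 6, 4, 5, 4, 6, 7, 5, 4) and L = D - A. L is symmetric positive semidefinite, so every eigenvalue is real and nonnegative. The single zero eigenvalue shows the graph is connected.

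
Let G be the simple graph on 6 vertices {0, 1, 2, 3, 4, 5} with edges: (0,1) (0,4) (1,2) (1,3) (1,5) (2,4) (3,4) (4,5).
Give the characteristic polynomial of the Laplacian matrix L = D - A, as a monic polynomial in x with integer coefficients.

Reading degrees in the order [0, 1, 2, 3, 4, 5] gives [2, 4, 2, 2, 4, 2]; set D = diag(2, 4, 2, 2, 4, 2) and form L = D - A. The eigenvalues of L are [0, 2, 2, 2, 4, 6]; the characteristic polynomial is the product of (x - lambda_i), which multiplies out to x^6 - 16x^5 + 96x^4 - 272x^3 + 368x^2 - 192x. The coefficient of x^5 equals -trace(L) = -16, matching the sum of degrees. The eigenvalues sum to 16, which equals trace(L) = 2|E|. The largest eigenvalue, 6, is at most the vertex count 6.

x^6 - 16x^5 + 96x^4 - 272x^3 + 368x^2 - 192x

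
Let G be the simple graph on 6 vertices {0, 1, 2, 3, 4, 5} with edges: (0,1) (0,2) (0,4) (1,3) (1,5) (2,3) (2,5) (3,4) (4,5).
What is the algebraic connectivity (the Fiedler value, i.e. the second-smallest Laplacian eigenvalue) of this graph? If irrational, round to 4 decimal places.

3

Reading degrees in the order [0, 1, 2, 3, 4, 5] gives [3, 3, 3, 3, 3, 3]; set D = diag(3, 3, 3, 3, 3, 3) and form L = D - A. The smallest Laplacian eigenvalue is always 0. The next one, lambda_2 = 3, measures how hard the graph is to disconnect: larger values mean better connectivity.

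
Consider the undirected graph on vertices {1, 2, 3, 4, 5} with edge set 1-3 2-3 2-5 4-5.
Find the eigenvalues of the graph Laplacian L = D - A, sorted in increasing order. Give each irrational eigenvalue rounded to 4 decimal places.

[0, 0.3820, 1.3820, 2.6180, 3.6180]

Reading degrees in the order [1, 2, 3, 4, 5] gives [1, 2, 2, 1, 2]; set D = diag(1, 2, 2, 1, 2) and form L = D - A. Since every row of L sums to 0, the all-ones vector is in the kernel and 0 is an eigenvalue. The single zero eigenvalue shows the graph is connected. The eigenvalues sum to 8, which equals trace(L) = 2|E|.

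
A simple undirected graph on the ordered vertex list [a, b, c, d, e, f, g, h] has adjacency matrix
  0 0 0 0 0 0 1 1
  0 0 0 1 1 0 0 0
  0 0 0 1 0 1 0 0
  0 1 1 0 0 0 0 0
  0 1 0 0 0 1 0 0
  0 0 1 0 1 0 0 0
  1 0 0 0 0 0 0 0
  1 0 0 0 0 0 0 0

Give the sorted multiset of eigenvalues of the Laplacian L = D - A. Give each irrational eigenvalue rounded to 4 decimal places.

[0, 0, 1, 1.3820, 1.3820, 3, 3.6180, 3.6180]

Each diagonal entry of L is the vertex degree and each off-diagonal entry is -1 where an edge is present, 0 otherwise; in the order [a, b, c, d, e, f, g, h] the diagonal is [2, 2, 2, 2, 2, 2, 1, 1]. Diagonalising L (or applying a numerical eigensolver to the 8x8 matrix) gives the spectrum above. The 2 zero eigenvalues correspond to the 2 connected components. There are 2 zeros in the spectrum, matching the 2 components.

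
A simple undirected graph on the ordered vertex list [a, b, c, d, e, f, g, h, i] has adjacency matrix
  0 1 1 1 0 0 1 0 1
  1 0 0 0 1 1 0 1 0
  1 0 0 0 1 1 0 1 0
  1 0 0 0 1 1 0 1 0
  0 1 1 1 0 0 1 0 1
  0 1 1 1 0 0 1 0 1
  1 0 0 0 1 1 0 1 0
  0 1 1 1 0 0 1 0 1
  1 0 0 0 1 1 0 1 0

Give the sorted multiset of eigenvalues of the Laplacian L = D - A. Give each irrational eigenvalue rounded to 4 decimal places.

[0, 4, 4, 4, 4, 5, 5, 5, 9]

With the vertex order [a, b, c, d, e, f, g, h, i], the degrees are [5, 4, 4, 4, 5, 5, 4, 5, 4], giving D = diag(5, 4, 4, 4, 5, 5, 4, 5, 4) and L = D - A. Diagonalising L (or applying a numerical eigensolver to the 9x9 matrix) gives the spectrum above. The single zero eigenvalue shows the graph is connected. The eigenvalues sum to 40, which equals trace(L) = 2|E|.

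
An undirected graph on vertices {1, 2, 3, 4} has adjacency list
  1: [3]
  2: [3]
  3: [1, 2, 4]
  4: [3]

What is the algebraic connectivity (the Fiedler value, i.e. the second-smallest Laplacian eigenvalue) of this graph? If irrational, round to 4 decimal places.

Reading degrees in the order [1, 2, 3, 4] gives [1, 1, 3, 1]; set D = diag(1, 1, 3, 1) and form L = D - A. Computing the eigenvalues of L and sorting gives [0, 1, 1, 4]. The Fiedler value lambda_2 = 1 is strictly positive, so the graph is connected. The eigenvalues sum to 6, which equals trace(L) = 2|E|.

1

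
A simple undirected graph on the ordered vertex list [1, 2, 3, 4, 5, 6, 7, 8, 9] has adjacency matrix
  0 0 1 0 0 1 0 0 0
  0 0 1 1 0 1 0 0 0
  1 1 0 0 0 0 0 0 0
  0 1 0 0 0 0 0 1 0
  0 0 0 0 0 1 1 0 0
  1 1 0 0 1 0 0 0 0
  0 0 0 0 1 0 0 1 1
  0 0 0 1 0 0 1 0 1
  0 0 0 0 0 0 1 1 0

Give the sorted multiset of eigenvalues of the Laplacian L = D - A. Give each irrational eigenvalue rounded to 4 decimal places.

Reading degrees in the order [1, 2, 3, 4, 5, 6, 7, 8, 9] gives [2, 3, 2, 2, 2, 3, 3, 3, 2]; set D = diag(2, 3, 2, 2, 2, 3, 3, 3, 2) and form L = D - A. Diagonalising L (or applying a numerical eigensolver to the 9x9 matrix) gives the spectrum above. The single zero eigenvalue shows the graph is connected.

[0, 0.4679, 1.1981, 1.6527, 2.5550, 3, 3.8794, 4.2470, 5]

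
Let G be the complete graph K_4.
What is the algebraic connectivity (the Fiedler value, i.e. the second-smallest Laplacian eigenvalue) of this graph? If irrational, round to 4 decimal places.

The graph has 4 vertices and degree multiset [3, 3, 3, 3]; D is the diagonal matrix of degrees and L = D - A. The smallest Laplacian eigenvalue is always 0. The next one, lambda_2 = 4, measures how hard the graph is to disconnect: larger values mean better connectivity. The largest eigenvalue, 4, is at most the vertex count 4. By the matrix-tree theorem the graph has (1/4) * product of the nonzero eigenvalues = 16 spanning trees.

4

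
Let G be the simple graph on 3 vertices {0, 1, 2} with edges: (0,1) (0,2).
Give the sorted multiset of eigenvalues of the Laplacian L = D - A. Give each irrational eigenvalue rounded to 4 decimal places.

[0, 1, 3]

Reading degrees in the order [0, 1, 2] gives [2, 1, 1]; set D = diag(2, 1, 1) and form L = D - A. Diagonalising L (or applying a numerical eigensolver to the 3x3 matrix) gives the spectrum above. The single zero eigenvalue shows the graph is connected. The eigenvalues sum to 4, which equals trace(L) = 2|E|. By the matrix-tree theorem the graph has (1/3) * product of the nonzero eigenvalues = 1 spanning tree.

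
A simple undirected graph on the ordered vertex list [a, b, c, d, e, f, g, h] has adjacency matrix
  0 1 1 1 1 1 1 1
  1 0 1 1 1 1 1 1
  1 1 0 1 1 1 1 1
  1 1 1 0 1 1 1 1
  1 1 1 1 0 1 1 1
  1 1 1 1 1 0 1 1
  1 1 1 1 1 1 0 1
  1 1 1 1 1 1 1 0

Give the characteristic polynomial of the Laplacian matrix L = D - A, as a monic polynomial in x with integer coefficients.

Each diagonal entry of L is the vertex degree and each off-diagonal entry is -1 where an edge is present, 0 otherwise; in the order [a, b, c, d, e, f, g, h] the diagonal is [7, 7, 7, 7, 7, 7, 7, 7]. Computing det(xI - L) by cofactor expansion (or equivalently via sum-over-permutations) gives x^8 - 56x^7 + 1344x^6 - 17920x^5 + 143360x^4 - 688128x^3 + 1835008x^2 - 2097152x. Since p(0) = det(-L) = 0, x divides p(x). The eigenvalues sum to 56, which equals trace(L) = 2|E|.

x^8 - 56x^7 + 1344x^6 - 17920x^5 + 143360x^4 - 688128x^3 + 1835008x^2 - 2097152x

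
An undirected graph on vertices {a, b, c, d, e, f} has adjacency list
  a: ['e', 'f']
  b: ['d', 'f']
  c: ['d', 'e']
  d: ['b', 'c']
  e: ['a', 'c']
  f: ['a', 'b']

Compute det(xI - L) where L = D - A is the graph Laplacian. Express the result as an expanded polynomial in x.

x^6 - 12x^5 + 54x^4 - 112x^3 + 105x^2 - 36x

Reading degrees in the order [a, b, c, d, e, f] gives [2, 2, 2, 2, 2, 2]; set D = diag(2, 2, 2, 2, 2, 2) and form L = D - A. The eigenvalues of L are [0, 1, 1, 3, 3, 4]; the characteristic polynomial is the product of (x - lambda_i), which multiplies out to x^6 - 12x^5 + 54x^4 - 112x^3 + 105x^2 - 36x. The constant term is 0 because L is singular (the all-ones vector lies in its kernel). The largest eigenvalue, 4, is at most the vertex count 6. By the matrix-tree theorem the graph has (1/6) * product of the nonzero eigenvalues = 6 spanning trees.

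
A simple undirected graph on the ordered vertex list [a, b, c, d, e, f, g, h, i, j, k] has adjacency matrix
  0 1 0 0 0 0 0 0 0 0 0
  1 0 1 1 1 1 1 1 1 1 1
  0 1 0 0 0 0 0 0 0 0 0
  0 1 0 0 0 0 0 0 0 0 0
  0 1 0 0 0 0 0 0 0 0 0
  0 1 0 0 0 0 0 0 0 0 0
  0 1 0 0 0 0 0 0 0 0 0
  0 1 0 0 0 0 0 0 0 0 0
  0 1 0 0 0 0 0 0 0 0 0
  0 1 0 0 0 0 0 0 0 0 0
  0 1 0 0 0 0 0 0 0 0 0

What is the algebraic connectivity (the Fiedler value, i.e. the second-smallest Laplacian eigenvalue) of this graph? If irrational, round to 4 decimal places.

With the vertex order [a, b, c, d, e, f, g, h, i, j, k], the degrees are [1, 10, 1, 1, 1, 1, 1, 1, 1, 1, 1], giving D = diag(1, 10, 1, 1, 1, 1, 1, 1, 1, 1, 1) and L = D - A. The sorted Laplacian eigenvalues are [0, 1, 1, 1, 1, 1, 1, 1, 1, 1, 11]; the algebraic connectivity is the second entry, 1. The largest eigenvalue, 11, is at most the vertex count 11. By the matrix-tree theorem the graph has (1/11) * product of the nonzero eigenvalues = 1 spanning tree.

1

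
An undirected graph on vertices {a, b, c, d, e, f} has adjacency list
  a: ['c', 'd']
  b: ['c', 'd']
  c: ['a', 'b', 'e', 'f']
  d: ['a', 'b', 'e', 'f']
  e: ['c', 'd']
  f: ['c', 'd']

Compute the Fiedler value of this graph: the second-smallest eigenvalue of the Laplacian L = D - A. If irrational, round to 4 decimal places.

2

Reading degrees in the order [a, b, c, d, e, f] gives [2, 2, 4, 4, 2, 2]; set D = diag(2, 2, 4, 4, 2, 2) and form L = D - A. The smallest Laplacian eigenvalue is always 0. The next one, lambda_2 = 2, measures how hard the graph is to disconnect: larger values mean better connectivity.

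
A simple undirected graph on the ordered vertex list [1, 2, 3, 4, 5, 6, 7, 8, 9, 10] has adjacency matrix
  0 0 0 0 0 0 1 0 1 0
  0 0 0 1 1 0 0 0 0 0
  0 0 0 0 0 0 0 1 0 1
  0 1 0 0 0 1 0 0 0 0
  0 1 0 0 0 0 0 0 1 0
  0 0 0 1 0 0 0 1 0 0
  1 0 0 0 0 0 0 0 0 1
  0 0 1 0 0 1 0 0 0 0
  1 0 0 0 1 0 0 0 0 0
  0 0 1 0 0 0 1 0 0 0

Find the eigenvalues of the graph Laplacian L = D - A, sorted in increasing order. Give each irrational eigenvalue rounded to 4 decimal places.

Reading degrees in the order [1, 2, 3, 4, 5, 6, 7, 8, 9, 10] gives [2, 2, 2, 2, 2, 2, 2, 2, 2, 2]; set D = diag(2, 2, 2, 2, 2, 2, 2, 2, 2, 2) and form L = D - A. Since every row of L sums to 0, the all-ones vector is in the kernel and 0 is an eigenvalue. The single zero eigenvalue shows the graph is connected. By the matrix-tree theorem the graph has (1/10) * product of the nonzero eigenvalues = 10 spanning trees.

[0, 0.3820, 0.3820, 1.3820, 1.3820, 2.6180, 2.6180, 3.6180, 3.6180, 4]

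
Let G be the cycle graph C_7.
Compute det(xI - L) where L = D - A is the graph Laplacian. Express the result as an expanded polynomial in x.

x^7 - 14x^6 + 77x^5 - 210x^4 + 294x^3 - 196x^2 + 49x

The graph has 7 vertices and degree multiset [2, 2, 2, 2, 2, 2, 2]; D is the diagonal matrix of degrees and L = D - A. Computing det(xI - L) by cofactor expansion (or equivalently via sum-over-permutations) gives x^7 - 14x^6 + 77x^5 - 210x^4 + 294x^3 - 196x^2 + 49x. The coefficient of x^6 equals -trace(L) = -14, matching the sum of degrees. There is one zero in the spectrum, matching the 1 component.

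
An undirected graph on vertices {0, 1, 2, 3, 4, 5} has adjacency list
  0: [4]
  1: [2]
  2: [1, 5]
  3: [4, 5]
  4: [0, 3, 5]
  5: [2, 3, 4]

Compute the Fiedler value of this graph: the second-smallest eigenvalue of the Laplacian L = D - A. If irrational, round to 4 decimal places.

0.4131

Reading degrees in the order [0, 1, 2, 3, 4, 5] gives [1, 1, 2, 2, 3, 3]; set D = diag(1, 1, 2, 2, 3, 3) and form L = D - A. The sorted Laplacian eigenvalues are [0, 0.4131, 1.1369, 2.3595, 3.6977, 4.3928]; the algebraic connectivity is the second entry, 0.4131. By the matrix-tree theorem the graph has (1/6) * product of the nonzero eigenvalues = 3 spanning trees. The eigenvalues sum to 12, which equals trace(L) = 2|E|.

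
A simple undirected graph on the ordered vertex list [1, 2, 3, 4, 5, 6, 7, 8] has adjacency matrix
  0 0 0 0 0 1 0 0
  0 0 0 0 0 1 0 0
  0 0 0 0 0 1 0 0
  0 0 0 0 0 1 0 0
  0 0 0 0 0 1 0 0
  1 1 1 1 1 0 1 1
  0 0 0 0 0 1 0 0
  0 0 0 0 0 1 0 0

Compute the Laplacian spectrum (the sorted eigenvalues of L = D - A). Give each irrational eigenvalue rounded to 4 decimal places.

Reading degrees in the order [1, 2, 3, 4, 5, 6, 7, 8] gives [1, 1, 1, 1, 1, 7, 1, 1]; set D = diag(1, 1, 1, 1, 1, 7, 1, 1) and form L = D - A. The multiplicity of 0 as a Laplacian eigenvalue equals the number of connected components. The single zero eigenvalue shows the graph is connected. The eigenvalues sum to 14, which equals trace(L) = 2|E|. The largest eigenvalue, 8, is at most the vertex count 8.

[0, 1, 1, 1, 1, 1, 1, 8]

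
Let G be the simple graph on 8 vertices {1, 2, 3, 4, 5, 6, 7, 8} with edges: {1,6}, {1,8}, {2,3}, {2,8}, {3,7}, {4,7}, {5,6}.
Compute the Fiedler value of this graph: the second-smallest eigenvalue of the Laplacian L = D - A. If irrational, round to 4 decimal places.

0.1522

Reading degrees in the order [1, 2, 3, 4, 5, 6, 7, 8] gives [2, 2, 2, 1, 1, 2, 2, 2]; set D = diag(2, 2, 2, 1, 1, 2, 2, 2) and form L = D - A. The sorted Laplacian eigenvalues are [0, 0.1522, 0.5858, 1.2346, 2, 2.7654, 3.4142, 3.8478]; the algebraic connectivity is the second entry, 0.1522. The largest eigenvalue, 3.8478, is at most the vertex count 8.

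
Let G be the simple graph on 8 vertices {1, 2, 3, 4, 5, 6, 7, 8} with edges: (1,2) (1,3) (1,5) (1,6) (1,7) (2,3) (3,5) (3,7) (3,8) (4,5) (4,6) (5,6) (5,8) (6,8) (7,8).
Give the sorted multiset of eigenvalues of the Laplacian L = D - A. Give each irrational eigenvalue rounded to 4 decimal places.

[0, 1.3645, 2.1402, 3.6052, 4.5909, 5, 6.4930, 6.8063]

With the vertex order [1, 2, 3, 4, 5, 6, 7, 8], the degrees are [5, 2, 5, 2, 5, 4, 3, 4], giving D = diag(5, 2, 5, 2, 5, 4, 3, 4) and L = D - A. Diagonalising L (or applying a numerical eigensolver to the 8x8 matrix) gives the spectrum above. The single zero eigenvalue shows the graph is connected. The largest eigenvalue, 6.8063, is at most the vertex count 8.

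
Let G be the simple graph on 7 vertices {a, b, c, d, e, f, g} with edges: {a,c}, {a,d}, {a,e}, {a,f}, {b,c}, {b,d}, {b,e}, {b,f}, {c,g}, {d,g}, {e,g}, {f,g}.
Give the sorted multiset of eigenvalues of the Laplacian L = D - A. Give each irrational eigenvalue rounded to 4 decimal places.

[0, 3, 3, 3, 4, 4, 7]

With the vertex order [a, b, c, d, e, f, g], the degrees are [4, 4, 3, 3, 3, 3, 4], giving D = diag(4, 4, 3, 3, 3, 3, 4) and L = D - A. The multiplicity of 0 as a Laplacian eigenvalue equals the number of connected components.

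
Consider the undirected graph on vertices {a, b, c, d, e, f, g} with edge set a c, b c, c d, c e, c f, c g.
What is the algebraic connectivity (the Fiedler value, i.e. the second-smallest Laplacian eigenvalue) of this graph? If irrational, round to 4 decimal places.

1

With the vertex order [a, b, c, d, e, f, g], the degrees are [1, 1, 6, 1, 1, 1, 1], giving D = diag(1, 1, 6, 1, 1, 1, 1) and L = D - A. Computing the eigenvalues of L and sorting gives [0, 1, 1, 1, 1, 1, 7]. The Fiedler value lambda_2 = 1 is strictly positive, so the graph is connected. The largest eigenvalue, 7, is at most the vertex count 7.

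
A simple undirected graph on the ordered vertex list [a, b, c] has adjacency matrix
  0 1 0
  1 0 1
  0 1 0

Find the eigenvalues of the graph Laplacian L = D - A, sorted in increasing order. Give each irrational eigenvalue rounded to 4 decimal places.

With the vertex order [a, b, c], the degrees are [1, 2, 1], giving D = diag(1, 2, 1) and L = D - A. Since every row of L sums to 0, the all-ones vector is in the kernel and 0 is an eigenvalue. The single zero eigenvalue shows the graph is connected. By the matrix-tree theorem the graph has (1/3) * product of the nonzero eigenvalues = 1 spanning tree.

[0, 1, 3]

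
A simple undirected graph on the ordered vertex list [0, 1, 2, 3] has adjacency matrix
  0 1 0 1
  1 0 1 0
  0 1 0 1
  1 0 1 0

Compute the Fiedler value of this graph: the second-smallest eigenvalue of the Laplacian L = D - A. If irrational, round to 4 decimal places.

Each diagonal entry of L is the vertex degree and each off-diagonal entry is -1 where an edge is present, 0 otherwise; in the order [0, 1, 2, 3] the diagonal is [2, 2, 2, 2]. The smallest Laplacian eigenvalue is always 0. The next one, lambda_2 = 2, measures how hard the graph is to disconnect: larger values mean better connectivity. There is one zero in the spectrum, matching the 1 component. By the matrix-tree theorem the graph has (1/4) * product of the nonzero eigenvalues = 4 spanning trees.

2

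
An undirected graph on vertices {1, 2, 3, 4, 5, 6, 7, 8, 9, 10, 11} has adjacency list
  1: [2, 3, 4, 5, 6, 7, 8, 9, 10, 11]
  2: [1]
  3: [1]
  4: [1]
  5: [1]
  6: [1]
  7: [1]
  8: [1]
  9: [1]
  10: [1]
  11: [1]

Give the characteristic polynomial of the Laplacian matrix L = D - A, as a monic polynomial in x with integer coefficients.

With the vertex order [1, 2, 3, 4, 5, 6, 7, 8, 9, 10, 11], the degrees are [10, 1, 1, 1, 1, 1, 1, 1, 1, 1, 1], giving D = diag(10, 1, 1, 1, 1, 1, 1, 1, 1, 1, 1) and L = D - A. Computing det(xI - L) by cofactor expansion (or equivalently via sum-over-permutations) gives x^11 - 20x^10 + 135x^9 - 480x^8 + 1050x^7 - 1512x^6 + 1470x^5 - 960x^4 + 405x^3 - 100x^2 + 11x. The coefficient of x^10 equals -trace(L) = -20, matching the sum of degrees. There is one zero in the spectrum, matching the 1 component.

x^11 - 20x^10 + 135x^9 - 480x^8 + 1050x^7 - 1512x^6 + 1470x^5 - 960x^4 + 405x^3 - 100x^2 + 11x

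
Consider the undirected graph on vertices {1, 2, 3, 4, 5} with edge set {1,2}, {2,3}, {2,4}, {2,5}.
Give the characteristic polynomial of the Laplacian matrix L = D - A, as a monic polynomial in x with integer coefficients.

x^5 - 8x^4 + 18x^3 - 16x^2 + 5x

With the vertex order [1, 2, 3, 4, 5], the degrees are [1, 4, 1, 1, 1], giving D = diag(1, 4, 1, 1, 1) and L = D - A. L has integer entries, so p(x) = det(xI - L) has integer coefficients. Expanding the determinant yields x^5 - 8x^4 + 18x^3 - 16x^2 + 5x. The coefficient of x^4 equals -trace(L) = -8, matching the sum of degrees. There is one zero in the spectrum, matching the 1 component.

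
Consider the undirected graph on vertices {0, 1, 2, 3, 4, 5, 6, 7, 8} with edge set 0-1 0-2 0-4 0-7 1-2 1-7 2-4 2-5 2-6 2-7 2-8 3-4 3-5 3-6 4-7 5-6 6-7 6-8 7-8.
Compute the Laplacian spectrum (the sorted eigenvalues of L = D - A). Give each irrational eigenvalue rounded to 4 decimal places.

[0, 1.7164, 2.5369, 3.2688, 4.1100, 5.3624, 5.6299, 7.2489, 8.1267]

With the vertex order [0, 1, 2, 3, 4, 5, 6, 7, 8], the degrees are [4, 3, 7, 3, 4, 3, 5, 6, 3], giving D = diag(4, 3, 7, 3, 4, 3, 5, 6, 3) and L = D - A. Diagonalising L (or applying a numerical eigensolver to the 9x9 matrix) gives the spectrum above. The eigenvalues sum to 38, which equals trace(L) = 2|E|. By the matrix-tree theorem the graph has (1/9) * product of the nonzero eigenvalues = 11560 spanning trees.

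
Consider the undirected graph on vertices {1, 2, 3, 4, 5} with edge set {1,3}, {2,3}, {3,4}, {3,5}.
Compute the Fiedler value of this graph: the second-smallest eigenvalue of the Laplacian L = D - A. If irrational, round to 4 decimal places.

1

Each diagonal entry of L is the vertex degree and each off-diagonal entry is -1 where an edge is present, 0 otherwise; in the order [1, 2, 3, 4, 5] the diagonal is [1, 1, 4, 1, 1]. Computing the eigenvalues of L and sorting gives [0, 1, 1, 1, 5]. The Fiedler value lambda_2 = 1 is strictly positive, so the graph is connected. By the matrix-tree theorem the graph has (1/5) * product of the nonzero eigenvalues = 1 spanning tree. The largest eigenvalue, 5, is at most the vertex count 5.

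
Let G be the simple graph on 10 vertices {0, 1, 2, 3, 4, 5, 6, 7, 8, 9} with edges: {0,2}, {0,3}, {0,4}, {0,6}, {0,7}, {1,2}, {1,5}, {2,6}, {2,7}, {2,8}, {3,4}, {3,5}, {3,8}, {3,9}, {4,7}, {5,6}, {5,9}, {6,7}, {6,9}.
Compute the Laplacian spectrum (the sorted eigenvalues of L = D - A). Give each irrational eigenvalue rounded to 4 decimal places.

[0, 1.5577, 1.8034, 2.0996, 3.2101, 4.7048, 5.2306, 5.8222, 6.5388, 7.0328]

Each diagonal entry of L is the vertex degree and each off-diagonal entry is -1 where an edge is present, 0 otherwise; in the order [0, 1, 2, 3, 4, 5, 6, 7, 8, 9] the diagonal is [5, 2, 5, 5, 3, 4, 5, 4, 2, 3]. L is symmetric positive semidefinite, so every eigenvalue is real and nonnegative. The single zero eigenvalue shows the graph is connected. There is one zero in the spectrum, matching the 1 component.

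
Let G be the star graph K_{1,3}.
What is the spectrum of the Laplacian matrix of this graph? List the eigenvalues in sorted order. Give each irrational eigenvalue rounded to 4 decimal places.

The graph has 4 vertices and degree multiset [3, 1, 1, 1]; D is the diagonal matrix of degrees and L = D - A. The multiplicity of 0 as a Laplacian eigenvalue equals the number of connected components. The largest eigenvalue, 4, is at most the vertex count 4.

[0, 1, 1, 4]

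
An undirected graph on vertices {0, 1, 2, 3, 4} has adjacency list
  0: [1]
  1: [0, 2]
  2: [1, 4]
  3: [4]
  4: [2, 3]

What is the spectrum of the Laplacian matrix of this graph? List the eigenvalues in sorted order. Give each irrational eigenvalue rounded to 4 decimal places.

With the vertex order [0, 1, 2, 3, 4], the degrees are [1, 2, 2, 1, 2], giving D = diag(1, 2, 2, 1, 2) and L = D - A. Diagonalising L (or applying a numerical eigensolver to the 5x5 matrix) gives the spectrum above. There is one zero in the spectrum, matching the 1 component.

[0, 0.3820, 1.3820, 2.6180, 3.6180]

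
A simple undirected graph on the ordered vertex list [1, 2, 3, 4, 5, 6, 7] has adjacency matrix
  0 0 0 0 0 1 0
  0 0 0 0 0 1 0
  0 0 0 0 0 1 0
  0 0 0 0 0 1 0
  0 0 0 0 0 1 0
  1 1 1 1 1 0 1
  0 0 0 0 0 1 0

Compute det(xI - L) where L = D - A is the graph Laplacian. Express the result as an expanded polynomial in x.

With the vertex order [1, 2, 3, 4, 5, 6, 7], the degrees are [1, 1, 1, 1, 1, 6, 1], giving D = diag(1, 1, 1, 1, 1, 6, 1) and L = D - A. The eigenvalues of L are [0, 1, 1, 1, 1, 1, 7]; the characteristic polynomial is the product of (x - lambda_i), which multiplies out to x^7 - 12x^6 + 45x^5 - 80x^4 + 75x^3 - 36x^2 + 7x. The coefficient of x^6 equals -trace(L) = -12, matching the sum of degrees. By the matrix-tree theorem the graph has (1/7) * product of the nonzero eigenvalues = 1 spanning tree. There is one zero in the spectrum, matching the 1 component.

x^7 - 12x^6 + 45x^5 - 80x^4 + 75x^3 - 36x^2 + 7x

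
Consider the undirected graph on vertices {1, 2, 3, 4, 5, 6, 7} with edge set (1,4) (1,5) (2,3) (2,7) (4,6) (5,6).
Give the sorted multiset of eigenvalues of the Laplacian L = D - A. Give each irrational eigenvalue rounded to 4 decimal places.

[0, 0, 1, 2, 2, 3, 4]

Reading degrees in the order [1, 2, 3, 4, 5, 6, 7] gives [2, 2, 1, 2, 2, 2, 1]; set D = diag(2, 2, 1, 2, 2, 2, 1) and form L = D - A. The multiplicity of 0 as a Laplacian eigenvalue equals the number of connected components. The 2 zero eigenvalues correspond to the 2 connected components. The eigenvalues sum to 12, which equals trace(L) = 2|E|.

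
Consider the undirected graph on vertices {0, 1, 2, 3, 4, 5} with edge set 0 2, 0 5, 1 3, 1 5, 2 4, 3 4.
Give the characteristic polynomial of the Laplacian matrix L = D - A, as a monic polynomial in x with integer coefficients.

Each diagonal entry of L is the vertex degree and each off-diagonal entry is -1 where an edge is present, 0 otherwise; in the order [0, 1, 2, 3, 4, 5] the diagonal is [2, 2, 2, 2, 2, 2]. L has integer entries, so p(x) = det(xI - L) has integer coefficients. Expanding the determinant yields x^6 - 12x^5 + 54x^4 - 112x^3 + 105x^2 - 36x. Since p(0) = det(-L) = 0, x divides p(x). The eigenvalues sum to 12, which equals trace(L) = 2|E|.

x^6 - 12x^5 + 54x^4 - 112x^3 + 105x^2 - 36x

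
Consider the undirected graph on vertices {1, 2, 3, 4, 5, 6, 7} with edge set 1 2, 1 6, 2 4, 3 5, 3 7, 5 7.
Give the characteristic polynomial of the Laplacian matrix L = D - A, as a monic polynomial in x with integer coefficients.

Reading degrees in the order [1, 2, 3, 4, 5, 6, 7] gives [2, 2, 2, 1, 2, 1, 2]; set D = diag(2, 2, 2, 1, 2, 1, 2) and form L = D - A. L has integer entries, so p(x) = det(xI - L) has integer coefficients. Expanding the determinant yields x^7 - 12x^6 + 55x^5 - 118x^4 + 114x^3 - 36x^2. Since p(0) = det(-L) = 0, x divides p(x). There are 2 zeros in the spectrum, matching the 2 components.

x^7 - 12x^6 + 55x^5 - 118x^4 + 114x^3 - 36x^2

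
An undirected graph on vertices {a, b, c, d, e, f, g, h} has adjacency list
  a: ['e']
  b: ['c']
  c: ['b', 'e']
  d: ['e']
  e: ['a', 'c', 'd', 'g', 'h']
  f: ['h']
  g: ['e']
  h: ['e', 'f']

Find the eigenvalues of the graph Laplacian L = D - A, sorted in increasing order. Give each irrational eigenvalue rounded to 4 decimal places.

[0, 0.3820, 0.5607, 1, 1, 2.3389, 2.6180, 6.1004]

Each diagonal entry of L is the vertex degree and each off-diagonal entry is -1 where an edge is present, 0 otherwise; in the order [a, b, c, d, e, f, g, h] the diagonal is [1, 1, 2, 1, 5, 1, 1, 2]. The multiplicity of 0 as a Laplacian eigenvalue equals the number of connected components. The single zero eigenvalue shows the graph is connected. By the matrix-tree theorem the graph has (1/8) * product of the nonzero eigenvalues = 1 spanning tree. The largest eigenvalue, 6.1004, is at most the vertex count 8.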